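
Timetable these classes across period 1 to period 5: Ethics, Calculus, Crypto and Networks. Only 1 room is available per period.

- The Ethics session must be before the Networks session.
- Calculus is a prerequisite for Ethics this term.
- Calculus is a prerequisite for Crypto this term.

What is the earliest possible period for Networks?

Precedence pushes Networks to at least period 3.
Networks at period 3 is achievable: Crypto in period 4; Ethics in period 2; Calculus in period 1; Networks in period 3.

period 3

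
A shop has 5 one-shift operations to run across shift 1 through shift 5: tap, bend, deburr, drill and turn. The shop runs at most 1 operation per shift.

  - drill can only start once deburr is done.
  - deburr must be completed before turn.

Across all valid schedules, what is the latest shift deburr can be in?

shift 3

Downstream work caps deburr at shift 4.
deburr at shift 3 is achievable: bend=shift 2; deburr=shift 3; drill=shift 4; turn=shift 5; tap=shift 1.
Nothing later works — the capacity limit rule out every shift after shift 3.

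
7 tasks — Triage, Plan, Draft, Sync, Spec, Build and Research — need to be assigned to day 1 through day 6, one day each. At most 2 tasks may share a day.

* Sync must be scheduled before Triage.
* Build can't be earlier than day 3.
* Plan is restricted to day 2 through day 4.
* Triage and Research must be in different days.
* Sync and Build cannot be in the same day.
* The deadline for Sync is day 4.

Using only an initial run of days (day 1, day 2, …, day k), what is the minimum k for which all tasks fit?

4 days

The precedence chain requires at least 2 distinct days.
With at most 2 per day and 7 tasks, at least 4 days are needed.
Build can't be placed before day 3, so the schedule must run through at least day 3.
4 works (last occupied day: day 4): for example Plan -> day 2, Spec -> day 3, Triage -> day 2, Sync -> day 1, Research -> day 4, Draft -> day 1, Build -> day 3.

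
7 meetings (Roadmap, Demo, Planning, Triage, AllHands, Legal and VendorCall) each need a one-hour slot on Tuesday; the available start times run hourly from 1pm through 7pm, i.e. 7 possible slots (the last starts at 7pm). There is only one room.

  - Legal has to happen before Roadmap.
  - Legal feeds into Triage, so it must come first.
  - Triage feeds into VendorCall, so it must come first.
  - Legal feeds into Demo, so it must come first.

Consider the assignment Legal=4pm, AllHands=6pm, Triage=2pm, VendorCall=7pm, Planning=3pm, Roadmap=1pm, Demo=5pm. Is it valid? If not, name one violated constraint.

Legal has to happen before Roadmap — violated.
Triage feeds into VendorCall, so it must come first — holds.
Legal feeds into Demo, so it must come first — holds.
Legal feeds into Triage, so it must come first — violated.
There is only one room — holds.

No — it violates: Legal has to happen before Roadmap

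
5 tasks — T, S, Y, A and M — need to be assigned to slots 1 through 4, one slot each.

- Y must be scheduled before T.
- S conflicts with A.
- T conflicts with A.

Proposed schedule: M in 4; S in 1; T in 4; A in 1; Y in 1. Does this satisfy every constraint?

Invalid. S conflicts with A.

T conflicts with A — holds.
S conflicts with A — violated.
Y must be scheduled before T — holds.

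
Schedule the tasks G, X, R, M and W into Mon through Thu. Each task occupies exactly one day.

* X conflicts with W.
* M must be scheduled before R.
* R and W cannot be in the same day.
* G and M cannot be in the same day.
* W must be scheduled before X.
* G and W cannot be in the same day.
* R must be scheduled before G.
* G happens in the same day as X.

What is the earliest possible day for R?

Precedence pushes R to at least Tue; downstream work caps R at Wed.
R at Tue is achievable: M -> Mon; R -> Tue; G -> Wed; X -> Wed; W -> Mon.

Tue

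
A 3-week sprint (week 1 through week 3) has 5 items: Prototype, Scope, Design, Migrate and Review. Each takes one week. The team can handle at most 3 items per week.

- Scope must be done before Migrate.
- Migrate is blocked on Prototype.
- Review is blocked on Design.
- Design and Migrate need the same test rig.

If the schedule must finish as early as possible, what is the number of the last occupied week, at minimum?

The precedence chain requires at least 2 distinct weeks.
With at most 3 per week and 5 work items, at least 2 weeks are needed.
2 works (last occupied week: week 2): for example Scope in week 1; Migrate in week 2; Review in week 2; Prototype in week 1; Design in week 1.

week 2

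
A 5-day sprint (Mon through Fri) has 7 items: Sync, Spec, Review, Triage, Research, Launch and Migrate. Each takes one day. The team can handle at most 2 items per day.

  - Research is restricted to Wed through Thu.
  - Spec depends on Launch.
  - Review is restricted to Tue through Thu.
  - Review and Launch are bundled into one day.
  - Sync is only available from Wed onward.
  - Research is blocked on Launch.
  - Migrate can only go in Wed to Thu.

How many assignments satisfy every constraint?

60

Splitting on Sync: it can be Wed (15), Thu (15), Fri (30). Listing each branch's schedules as (Spec, Review, Triage, Research, Launch, Migrate):
Sync=Wed: (Wed,Tue,Mon,Thu,Tue,Thu) (Wed,Tue,Fri,Thu,Tue,Thu) (Thu,Tue,Mon,Wed,Tue,Thu) (Thu,Tue,Mon,Thu,Tue,Wed) (Thu,Tue,Fri,Wed,Tue,Thu) (Thu,Tue,Fri,Thu,Tue,Wed) (Fri,Tue,Mon,Wed,Tue,Thu) (Fri,Tue,Mon,Thu,Tue,Wed) (Fri,Tue,Mon,Thu,Tue,Thu) (Fri,Tue,Wed,Thu,Tue,Thu) (Fri,Tue,Thu,Wed,Tue,Thu) (Fri,Tue,Thu,Thu,Tue,Wed) (Fri,Tue,Fri,Wed,Tue,Thu) (Fri,Tue,Fri,Thu,Tue,Wed) (Fri,Tue,Fri,Thu,Tue,Thu) — 15.
Sync=Thu: (Wed,Tue,Mon,Wed,Tue,Thu) (Wed,Tue,Mon,Thu,Tue,Wed) (Wed,Tue,Fri,Wed,Tue,Thu) (Wed,Tue,Fri,Thu,Tue,Wed) (Thu,Tue,Mon,Wed,Tue,Wed) (Thu,Tue,Fri,Wed,Tue,Wed) (Fri,Tue,Mon,Wed,Tue,Wed) (Fri,Tue,Mon,Wed,Tue,Thu) (Fri,Tue,Mon,Thu,Tue,Wed) (Fri,Tue,Wed,Wed,Tue,Thu) (Fri,Tue,Wed,Thu,Tue,Wed) (Fri,Tue,Thu,Wed,Tue,Wed) (Fri,Tue,Fri,Wed,Tue,Wed) (Fri,Tue,Fri,Wed,Tue,Thu) (Fri,Tue,Fri,Thu,Tue,Wed) — 15.
Sync=Fri: (Wed,Tue,Mon,Wed,Tue,Thu) (Wed,Tue,Mon,Thu,Tue,Wed) (Wed,Tue,Mon,Thu,Tue,Thu) (Wed,Tue,Wed,Thu,Tue,Thu) (Wed,Tue,Thu,Wed,Tue,Thu) (Wed,Tue,Thu,Thu,Tue,Wed) (Wed,Tue,Fri,Wed,Tue,Thu) (Wed,Tue,Fri,Thu,Tue,Wed) (Wed,Tue,Fri,Thu,Tue,Thu) (Thu,Tue,Mon,Wed,Tue,Wed) (Thu,Tue,Mon,Wed,Tue,Thu) (Thu,Tue,Mon,Thu,Tue,Wed) (Thu,Tue,Wed,Wed,Tue,Thu) (Thu,Tue,Wed,Thu,Tue,Wed) (Thu,Tue,Thu,Wed,Tue,Wed) (Thu,Tue,Fri,Wed,Tue,Wed) (Thu,Tue,Fri,Wed,Tue,Thu) (Thu,Tue,Fri,Thu,Tue,Wed) (Fri,Tue,Mon,Wed,Tue,Wed) (Fri,Tue,Mon,Wed,Tue,Thu) (Fri,Tue,Mon,Thu,Tue,Wed) (Fri,Tue,Mon,Thu,Tue,Thu) (Fri,Tue,Wed,Wed,Tue,Thu) (Fri,Tue,Wed,Thu,Tue,Wed) (Fri,Tue,Wed,Thu,Tue,Thu) (Fri,Tue,Thu,Wed,Tue,Wed) (Fri,Tue,Thu,Wed,Tue,Thu) (Fri,Tue,Thu,Thu,Tue,Wed) (Fri,Wed,Mon,Thu,Wed,Thu) (Fri,Wed,Tue,Thu,Wed,Thu) — 30.
Summing: 15 + 15 + 30 = 60.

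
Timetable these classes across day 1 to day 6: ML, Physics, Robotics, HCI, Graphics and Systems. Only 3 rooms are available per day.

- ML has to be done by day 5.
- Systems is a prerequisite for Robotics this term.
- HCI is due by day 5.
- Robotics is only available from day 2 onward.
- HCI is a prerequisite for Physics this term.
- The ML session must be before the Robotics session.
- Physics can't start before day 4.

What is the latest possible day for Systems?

Downstream work caps Systems at day 5.
Systems at day 5 is achievable: Robotics=day 6; HCI=day 1; Systems=day 5; Graphics=day 1; ML=day 1; Physics=day 4.

day 5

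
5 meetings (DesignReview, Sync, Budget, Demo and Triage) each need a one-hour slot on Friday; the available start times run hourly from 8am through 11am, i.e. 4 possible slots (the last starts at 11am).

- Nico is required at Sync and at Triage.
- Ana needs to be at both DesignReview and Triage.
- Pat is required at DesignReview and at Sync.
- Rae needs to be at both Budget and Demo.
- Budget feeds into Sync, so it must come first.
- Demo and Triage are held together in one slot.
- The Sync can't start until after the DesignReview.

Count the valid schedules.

Splitting on DesignReview: it can be 8am (9), 9am (7), 10am (4). Listing each branch's schedules as (Sync, Budget, Demo, Triage):
DesignReview=8am: (9am,8am,10am,10am) (9am,8am,11am,11am) (10am,8am,9am,9am) (10am,8am,11am,11am) (10am,9am,11am,11am) (11am,8am,9am,9am) (11am,8am,10am,10am) (11am,9am,10am,10am) (11am,10am,9am,9am) — 9.
DesignReview=9am: (10am,8am,11am,11am) (10am,9am,8am,8am) (10am,9am,11am,11am) (11am,8am,10am,10am) (11am,9am,8am,8am) (11am,9am,10am,10am) (11am,10am,8am,8am) — 7.
DesignReview=10am: (11am,8am,9am,9am) (11am,9am,8am,8am) (11am,10am,8am,8am) (11am,10am,9am,9am) — 4.
Summing: 9 + 7 + 4 = 20.

20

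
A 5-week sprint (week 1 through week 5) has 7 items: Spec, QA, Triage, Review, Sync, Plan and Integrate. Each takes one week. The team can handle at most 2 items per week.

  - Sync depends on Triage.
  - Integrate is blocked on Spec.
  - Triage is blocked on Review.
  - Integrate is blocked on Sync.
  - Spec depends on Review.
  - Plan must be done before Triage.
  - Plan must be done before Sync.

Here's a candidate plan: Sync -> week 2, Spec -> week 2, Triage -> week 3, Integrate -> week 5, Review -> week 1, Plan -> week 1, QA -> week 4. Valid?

Sync depends on Triage — violated.
Spec depends on Review — holds.
Plan must be done before Sync — holds.
Integrate is blocked on Sync — holds.
The team can handle at most 2 items per week — holds.
Plan must be done before Triage — holds.
Integrate is blocked on Spec — holds.
Triage is blocked on Review — holds.

Invalid. Sync depends on Triage.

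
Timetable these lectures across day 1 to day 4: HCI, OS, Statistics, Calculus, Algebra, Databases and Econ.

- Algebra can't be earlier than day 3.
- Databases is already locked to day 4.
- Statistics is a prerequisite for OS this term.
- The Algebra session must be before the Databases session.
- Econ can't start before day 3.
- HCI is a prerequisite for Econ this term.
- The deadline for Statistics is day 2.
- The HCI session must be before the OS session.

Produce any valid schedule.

Calculus in day 1, Econ in day 3, HCI in day 1, OS in day 2, Algebra in day 3, Databases in day 4, Statistics in day 1

Checking: HCI(day 1) before OS(day 2); Statistics(day 1) before OS(day 2); Algebra(day 3) before Databases(day 4); HCI(day 1) before Econ(day 3); Algebra=day 3 in [day 3,day 4]; Statistics=day 1 in [day 1,day 2]; Databases=day 4 in [day 4,day 4]; Econ=day 3 in [day 3,day 4].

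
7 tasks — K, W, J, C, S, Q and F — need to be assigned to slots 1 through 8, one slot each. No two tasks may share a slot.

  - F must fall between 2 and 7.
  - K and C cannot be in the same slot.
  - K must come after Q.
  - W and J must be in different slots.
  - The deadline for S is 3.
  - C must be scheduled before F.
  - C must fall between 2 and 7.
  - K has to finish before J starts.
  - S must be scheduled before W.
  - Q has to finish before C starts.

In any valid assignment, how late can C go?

6

C is available from 2; C's own window allows nothing later than 7; downstream work caps C at 6.
C at 6 is achievable: S -> 1; J -> 5; W -> 4; C -> 6; K -> 3; F -> 7; Q -> 2.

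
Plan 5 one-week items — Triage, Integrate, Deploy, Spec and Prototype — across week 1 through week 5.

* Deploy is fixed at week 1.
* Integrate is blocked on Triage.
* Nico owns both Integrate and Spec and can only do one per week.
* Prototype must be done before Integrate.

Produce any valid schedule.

Deploy in week 1; Prototype in week 1; Spec in week 1; Integrate in week 2; Triage in week 1

Checking: Triage(week 1) before Integrate(week 2); Prototype(week 1) before Integrate(week 2); Integrate(week 2) != Spec(week 1); Deploy=week 1 in [week 1,week 1].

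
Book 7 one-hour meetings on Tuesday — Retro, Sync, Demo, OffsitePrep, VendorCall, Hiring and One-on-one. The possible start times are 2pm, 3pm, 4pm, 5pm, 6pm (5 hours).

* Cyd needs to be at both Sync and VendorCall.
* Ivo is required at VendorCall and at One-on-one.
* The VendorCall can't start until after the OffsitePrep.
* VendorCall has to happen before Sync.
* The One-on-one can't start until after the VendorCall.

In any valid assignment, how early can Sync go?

Precedence pushes Sync to at least 4pm.
Sync at 4pm is achievable: One-on-one in 4pm; Hiring in 2pm; Sync in 4pm; VendorCall in 3pm; Retro in 2pm; OffsitePrep in 2pm; Demo in 2pm.

4pm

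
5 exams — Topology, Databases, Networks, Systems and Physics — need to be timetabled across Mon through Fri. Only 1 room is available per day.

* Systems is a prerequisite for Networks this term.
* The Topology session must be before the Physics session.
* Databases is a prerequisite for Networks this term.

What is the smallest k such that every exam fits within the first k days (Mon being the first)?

The precedence chain requires at least 2 distinct days.
With at most 1 per day and 5 exams, at least 5 days are needed.
5 works (last occupied day: Fri): for example Systems in Tue; Networks in Wed; Topology in Thu; Databases in Mon; Physics in Fri.

5 days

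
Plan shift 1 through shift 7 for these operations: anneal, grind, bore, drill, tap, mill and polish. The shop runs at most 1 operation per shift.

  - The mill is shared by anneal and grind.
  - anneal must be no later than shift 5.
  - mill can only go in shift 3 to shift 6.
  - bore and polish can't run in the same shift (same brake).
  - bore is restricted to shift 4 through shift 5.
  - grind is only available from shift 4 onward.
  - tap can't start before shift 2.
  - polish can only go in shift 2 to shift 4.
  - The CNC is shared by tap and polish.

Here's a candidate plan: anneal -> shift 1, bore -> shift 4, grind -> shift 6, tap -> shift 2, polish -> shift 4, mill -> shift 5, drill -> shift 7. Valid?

No. bore and polish can't run in the same shift (same brake) is not satisfied.

bore and polish can't run in the same shift (same brake) — violated.
The mill is shared by anneal and grind — holds.
The shop runs at most 1 operation per shift — violated.
anneal must be no later than shift 5 — holds.
The CNC is shared by tap and polish — holds.
polish can only go in shift 2 to shift 4 — holds.
tap can't start before shift 2 — holds.
mill can only go in shift 3 to shift 6 — holds.
grind is only available from shift 4 onward — holds.
bore is restricted to shift 4 through shift 5 — holds.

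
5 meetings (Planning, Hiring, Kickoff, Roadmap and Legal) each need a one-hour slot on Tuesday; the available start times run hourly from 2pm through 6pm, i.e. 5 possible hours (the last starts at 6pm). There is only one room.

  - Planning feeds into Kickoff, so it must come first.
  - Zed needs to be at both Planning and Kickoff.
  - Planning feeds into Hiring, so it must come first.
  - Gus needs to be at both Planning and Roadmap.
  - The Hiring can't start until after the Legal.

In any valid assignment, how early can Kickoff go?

3pm

Precedence pushes Kickoff to at least 3pm.
Kickoff at 3pm is achievable: Legal in 4pm; Hiring in 5pm; Kickoff in 3pm; Planning in 2pm; Roadmap in 6pm.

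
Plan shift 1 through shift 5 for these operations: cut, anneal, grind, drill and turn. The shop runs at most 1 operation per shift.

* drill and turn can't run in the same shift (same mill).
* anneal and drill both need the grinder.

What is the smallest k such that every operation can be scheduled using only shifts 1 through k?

5 shifts

With at most 1 per shift and 5 operations, at least 5 shifts are needed.
5 works (last occupied shift: shift 5): for example grind in shift 3, drill in shift 4, turn in shift 5, anneal in shift 2, cut in shift 1.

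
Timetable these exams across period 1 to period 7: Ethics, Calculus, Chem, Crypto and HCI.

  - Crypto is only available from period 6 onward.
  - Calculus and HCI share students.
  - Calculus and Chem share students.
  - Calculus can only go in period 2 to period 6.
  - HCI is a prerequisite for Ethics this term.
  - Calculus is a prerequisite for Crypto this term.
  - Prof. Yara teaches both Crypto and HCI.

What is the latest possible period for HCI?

period 6

Downstream work caps HCI at period 6.
HCI at period 6 is achievable: HCI=period 6, Calculus=period 2, Chem=period 1, Crypto=period 7, Ethics=period 7.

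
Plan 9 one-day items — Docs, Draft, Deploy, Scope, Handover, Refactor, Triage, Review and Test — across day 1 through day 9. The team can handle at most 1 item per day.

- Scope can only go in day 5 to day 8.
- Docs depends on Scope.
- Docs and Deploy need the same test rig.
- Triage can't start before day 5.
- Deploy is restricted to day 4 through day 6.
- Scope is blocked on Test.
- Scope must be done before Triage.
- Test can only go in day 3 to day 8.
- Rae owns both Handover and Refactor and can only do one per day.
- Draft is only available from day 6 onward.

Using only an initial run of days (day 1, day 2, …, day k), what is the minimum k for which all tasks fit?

The precedence chain requires at least 3 distinct days.
With at most 1 per day and 9 tasks, at least 9 days are needed.
Draft can't be placed before day 6, so the schedule must run through at least day 6.
9 works (last occupied day: day 9): for example Handover in day 1, Triage in day 7, Test in day 3, Draft in day 6, Deploy in day 4, Refactor in day 2, Docs in day 8, Review in day 9, Scope in day 5.

9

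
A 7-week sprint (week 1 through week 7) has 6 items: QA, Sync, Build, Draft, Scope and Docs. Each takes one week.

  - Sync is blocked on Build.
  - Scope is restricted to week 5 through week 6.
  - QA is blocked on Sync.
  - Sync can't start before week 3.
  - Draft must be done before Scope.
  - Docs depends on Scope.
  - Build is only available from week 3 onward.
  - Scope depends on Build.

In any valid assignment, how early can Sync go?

week 4

Sync is available from week 3; precedence pushes Sync to at least week 4; downstream work caps Sync at week 6.
Sync at week 4 is achievable: Docs=week 6; Build=week 3; Sync=week 4; Draft=week 1; QA=week 5; Scope=week 5.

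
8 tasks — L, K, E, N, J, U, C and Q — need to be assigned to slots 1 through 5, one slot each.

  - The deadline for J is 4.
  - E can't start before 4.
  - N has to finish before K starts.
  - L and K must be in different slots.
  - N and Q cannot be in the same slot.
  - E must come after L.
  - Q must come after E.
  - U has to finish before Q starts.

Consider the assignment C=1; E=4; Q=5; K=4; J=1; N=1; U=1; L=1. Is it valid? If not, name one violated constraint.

Yes, all constraints hold

U has to finish before Q starts — holds.
L and K must be in different slots — holds.
E can't start before 4 — holds.
Q must come after E — holds.
N and Q cannot be in the same slot — holds.
E must come after L — holds.
The deadline for J is 4 — holds.
N has to finish before K starts — holds.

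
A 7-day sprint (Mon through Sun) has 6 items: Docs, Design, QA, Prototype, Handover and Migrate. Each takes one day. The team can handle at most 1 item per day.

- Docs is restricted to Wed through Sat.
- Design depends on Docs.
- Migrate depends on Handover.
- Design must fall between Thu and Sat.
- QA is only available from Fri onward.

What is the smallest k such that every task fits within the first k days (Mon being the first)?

The precedence chain requires at least 2 distinct days.
With at most 1 per day and 6 tasks, at least 6 days are needed.
QA can't be placed before Fri — that is day 5 counting from Mon — so the schedule must run through at least 5 days.
6 works (last occupied day: Sat): for example Design in Thu, Migrate in Tue, Handover in Mon, Prototype in Sat, QA in Fri, Docs in Wed.

6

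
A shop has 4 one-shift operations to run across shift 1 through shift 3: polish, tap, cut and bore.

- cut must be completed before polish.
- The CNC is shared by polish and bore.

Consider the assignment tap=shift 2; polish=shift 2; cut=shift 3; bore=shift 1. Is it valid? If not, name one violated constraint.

The CNC is shared by polish and bore — holds.
cut must be completed before polish — violated.

No. cut must be completed before polish is not satisfied.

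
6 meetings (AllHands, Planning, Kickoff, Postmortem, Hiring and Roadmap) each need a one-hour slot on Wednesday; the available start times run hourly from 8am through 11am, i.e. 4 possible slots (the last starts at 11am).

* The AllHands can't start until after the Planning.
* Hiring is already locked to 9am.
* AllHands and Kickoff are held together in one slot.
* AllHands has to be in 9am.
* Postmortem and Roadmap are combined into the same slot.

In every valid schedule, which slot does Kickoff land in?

Kickoff must be in the same slot as AllHands, which can't be before 9am, so Kickoff is at least 9am; Kickoff must be in the same slot as AllHands, which can't be after 9am, so Kickoff is at most 9am.
So Kickoff is pinned to 9am.

9am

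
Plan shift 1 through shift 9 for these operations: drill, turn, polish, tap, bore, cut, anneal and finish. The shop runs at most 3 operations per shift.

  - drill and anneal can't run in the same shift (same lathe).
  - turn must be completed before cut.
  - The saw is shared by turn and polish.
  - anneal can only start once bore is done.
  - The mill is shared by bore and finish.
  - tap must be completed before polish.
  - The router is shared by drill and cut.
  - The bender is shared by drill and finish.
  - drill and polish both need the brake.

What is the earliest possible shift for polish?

Precedence pushes polish to at least shift 2.
polish at shift 2 is achievable: turn in shift 1, finish in shift 4, cut in shift 2, bore in shift 1, anneal in shift 2, tap in shift 1, drill in shift 3, polish in shift 2.

shift 2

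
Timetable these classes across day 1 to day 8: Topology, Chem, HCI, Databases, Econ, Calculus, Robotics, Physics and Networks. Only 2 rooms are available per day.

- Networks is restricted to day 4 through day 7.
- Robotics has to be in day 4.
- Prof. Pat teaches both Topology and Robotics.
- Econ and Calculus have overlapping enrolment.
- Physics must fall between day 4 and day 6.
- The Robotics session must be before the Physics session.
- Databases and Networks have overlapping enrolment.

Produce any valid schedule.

Networks in day 4; Physics in day 5; Topology in day 1; HCI in day 2; Robotics in day 4; Calculus in day 5; Econ in day 3; Databases in day 2; Chem in day 1

Checking: Robotics(day 4) before Physics(day 5); Topology(day 1) != Robotics(day 4); Econ(day 3) != Calculus(day 5); Databases(day 2) != Networks(day 4); Robotics=day 4 in [day 4,day 4]; Networks=day 4 in [day 4,day 7]; Physics=day 5 in [day 4,day 6]; max 2 per day (cap 2).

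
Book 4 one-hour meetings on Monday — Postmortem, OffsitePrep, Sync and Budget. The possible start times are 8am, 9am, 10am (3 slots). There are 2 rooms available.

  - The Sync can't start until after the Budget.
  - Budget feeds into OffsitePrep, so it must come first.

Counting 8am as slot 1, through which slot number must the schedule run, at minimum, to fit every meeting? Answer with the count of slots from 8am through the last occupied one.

2 slots

The precedence chain requires at least 2 distinct slots.
With at most 2 per slot and 4 meetings, at least 2 slots are needed.
2 works (last occupied slot: 9am): for example Budget in 8am; Postmortem in 8am; Sync in 9am; OffsitePrep in 9am.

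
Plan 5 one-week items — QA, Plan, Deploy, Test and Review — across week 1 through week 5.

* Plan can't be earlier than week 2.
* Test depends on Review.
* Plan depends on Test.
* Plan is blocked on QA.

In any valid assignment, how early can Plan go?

Plan is available from week 2; precedence pushes Plan to at least week 3.
Plan at week 3 is achievable: QA=week 1; Plan=week 3; Review=week 1; Test=week 2; Deploy=week 1.

week 3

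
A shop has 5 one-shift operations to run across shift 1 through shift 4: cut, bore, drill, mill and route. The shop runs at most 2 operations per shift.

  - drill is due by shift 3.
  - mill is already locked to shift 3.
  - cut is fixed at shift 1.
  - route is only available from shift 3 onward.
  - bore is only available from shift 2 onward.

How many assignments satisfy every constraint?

Splitting on bore: it can be shift 2 (5), shift 3 (2), shift 4 (5). Listing each branch's schedules as (cut, drill, mill, route) by shift number:
bore=shift 2: (1,1,3,3) (1,1,3,4) (1,2,3,3) (1,2,3,4) (1,3,3,4) — 5.
bore=shift 3: (1,1,3,4) (1,2,3,4) — 2.
bore=shift 4: (1,1,3,3) (1,1,3,4) (1,2,3,3) (1,2,3,4) (1,3,3,4) — 5.
Summing: 5 + 2 + 5 = 12.

12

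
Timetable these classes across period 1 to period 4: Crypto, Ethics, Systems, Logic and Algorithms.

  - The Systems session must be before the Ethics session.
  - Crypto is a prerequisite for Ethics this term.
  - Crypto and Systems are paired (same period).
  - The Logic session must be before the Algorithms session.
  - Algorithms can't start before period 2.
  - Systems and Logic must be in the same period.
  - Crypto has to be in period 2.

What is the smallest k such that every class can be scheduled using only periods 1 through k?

The precedence chain requires at least 2 distinct periods.
Propagating the time windows through the other constraints, Ethics can't land before period 3, so the schedule must run through at least period 3.
3 works (last occupied period: period 3): for example Algorithms in period 3, Ethics in period 3, Crypto in period 2, Logic in period 2, Systems in period 2.

3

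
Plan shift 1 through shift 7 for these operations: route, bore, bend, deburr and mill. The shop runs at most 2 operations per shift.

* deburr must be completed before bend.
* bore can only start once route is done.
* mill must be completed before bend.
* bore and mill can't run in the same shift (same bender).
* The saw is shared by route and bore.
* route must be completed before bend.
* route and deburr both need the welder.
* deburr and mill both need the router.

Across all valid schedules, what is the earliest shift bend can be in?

Precedence pushes bend to at least shift 2.
bend at shift 3 is achievable: route=shift 1, bend=shift 3, bore=shift 2, mill=shift 1, deburr=shift 2.
Nothing earlier works — the conflict and capacity constraints rule out every shift before shift 3.

shift 3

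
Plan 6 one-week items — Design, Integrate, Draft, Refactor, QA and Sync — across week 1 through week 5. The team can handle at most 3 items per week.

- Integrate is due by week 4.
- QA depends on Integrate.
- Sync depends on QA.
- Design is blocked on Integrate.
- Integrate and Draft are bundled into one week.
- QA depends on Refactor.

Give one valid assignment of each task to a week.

Integrate=week 1, Sync=week 3, QA=week 2, Refactor=week 1, Draft=week 1, Design=week 2

Checking: Integrate(week 1) before QA(week 2); Integrate(week 1) before Design(week 2); Refactor(week 1) before QA(week 2); QA(week 2) before Sync(week 3); Integrate = Draft = week 1; Integrate=week 1 in [week 1,week 4]; max 3 per week (cap 3).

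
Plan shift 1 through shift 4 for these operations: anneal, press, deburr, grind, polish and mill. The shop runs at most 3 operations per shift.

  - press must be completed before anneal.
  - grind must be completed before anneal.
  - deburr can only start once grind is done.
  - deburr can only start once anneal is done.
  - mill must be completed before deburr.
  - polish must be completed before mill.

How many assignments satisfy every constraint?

16

Splitting on anneal: it can be shift 2 (4), shift 3 (12). Listing each branch's schedules as (press, deburr, grind, polish, mill) by shift number:
anneal=shift 2: (1,3,1,1,2) (1,4,1,1,2) (1,4,1,1,3) (1,4,1,2,3) — 4.
anneal=shift 3: (1,4,1,1,2) (1,4,1,1,3) (1,4,1,2,3) (1,4,2,1,2) (1,4,2,1,3) (1,4,2,2,3) (2,4,1,1,2) (2,4,1,1,3) (2,4,1,2,3) (2,4,2,1,2) (2,4,2,1,3) (2,4,2,2,3) — 12.
Summing: 4 + 12 = 16.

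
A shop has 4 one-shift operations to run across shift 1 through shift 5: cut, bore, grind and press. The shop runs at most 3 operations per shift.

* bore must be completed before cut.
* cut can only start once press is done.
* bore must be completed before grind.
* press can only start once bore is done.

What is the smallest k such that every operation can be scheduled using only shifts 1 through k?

The precedence chain requires at least 3 distinct shifts.
With at most 3 per shift and 4 operations, at least 2 shifts are needed.
3 works (last occupied shift: shift 3): for example cut in shift 3, bore in shift 1, grind in shift 2, press in shift 2.

3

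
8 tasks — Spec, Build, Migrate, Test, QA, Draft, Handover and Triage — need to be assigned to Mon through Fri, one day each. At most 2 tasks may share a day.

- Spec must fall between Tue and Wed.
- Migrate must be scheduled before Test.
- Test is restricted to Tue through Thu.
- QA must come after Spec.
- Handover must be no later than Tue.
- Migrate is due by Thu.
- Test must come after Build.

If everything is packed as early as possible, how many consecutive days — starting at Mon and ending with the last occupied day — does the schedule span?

4

The precedence chain requires at least 2 distinct days.
With at most 2 per day and 8 tasks, at least 4 days are needed.
Propagating the time windows through the other constraints, QA can't land before Wed — that is day 3 counting from Mon — so the schedule must run through at least 3 days.
4 works (last occupied day: Thu): for example Test=Wed; Migrate=Tue; Draft=Thu; Spec=Tue; Triage=Thu; Handover=Mon; QA=Wed; Build=Mon.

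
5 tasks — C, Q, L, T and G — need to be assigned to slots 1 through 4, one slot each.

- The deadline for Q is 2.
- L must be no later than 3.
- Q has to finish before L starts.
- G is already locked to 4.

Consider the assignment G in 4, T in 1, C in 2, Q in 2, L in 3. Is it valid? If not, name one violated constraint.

Valid

L must be no later than 3 — holds.
The deadline for Q is 2 — holds.
G is already locked to 4 — holds.
Q has to finish before L starts — holds.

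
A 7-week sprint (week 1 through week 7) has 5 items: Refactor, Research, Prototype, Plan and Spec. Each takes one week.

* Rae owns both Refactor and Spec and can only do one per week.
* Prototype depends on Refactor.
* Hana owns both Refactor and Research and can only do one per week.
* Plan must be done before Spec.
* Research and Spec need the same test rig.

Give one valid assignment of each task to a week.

Plan=week 1; Refactor=week 1; Prototype=week 2; Spec=week 2; Research=week 3

Checking: Plan(week 1) before Spec(week 2); Refactor(week 1) before Prototype(week 2); Refactor(week 1) != Spec(week 2); Research(week 3) != Spec(week 2); Refactor(week 1) != Research(week 3).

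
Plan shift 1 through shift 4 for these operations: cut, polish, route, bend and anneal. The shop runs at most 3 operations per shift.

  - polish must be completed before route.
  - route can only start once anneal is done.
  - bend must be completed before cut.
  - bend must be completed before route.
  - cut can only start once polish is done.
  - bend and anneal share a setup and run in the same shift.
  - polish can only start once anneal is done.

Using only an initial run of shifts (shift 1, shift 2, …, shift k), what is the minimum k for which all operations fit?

The precedence chain requires at least 3 distinct shifts.
With at most 3 per shift and 5 operations, at least 2 shifts are needed.
3 works (last occupied shift: shift 3): for example anneal in shift 1; route in shift 3; cut in shift 3; polish in shift 2; bend in shift 1.

3 shifts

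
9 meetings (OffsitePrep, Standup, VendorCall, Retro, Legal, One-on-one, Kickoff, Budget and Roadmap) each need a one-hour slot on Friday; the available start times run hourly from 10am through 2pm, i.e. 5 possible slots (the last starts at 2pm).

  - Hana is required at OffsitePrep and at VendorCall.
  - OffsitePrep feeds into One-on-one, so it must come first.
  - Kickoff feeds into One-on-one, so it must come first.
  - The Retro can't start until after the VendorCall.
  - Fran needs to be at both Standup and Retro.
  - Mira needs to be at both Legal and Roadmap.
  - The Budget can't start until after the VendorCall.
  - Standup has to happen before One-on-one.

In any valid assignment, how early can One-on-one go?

11am

Precedence pushes One-on-one to at least 11am.
One-on-one at 11am is achievable: Roadmap in 11am, Budget in 12pm, One-on-one in 11am, VendorCall in 11am, Retro in 12pm, Kickoff in 10am, Standup in 10am, OffsitePrep in 10am, Legal in 10am.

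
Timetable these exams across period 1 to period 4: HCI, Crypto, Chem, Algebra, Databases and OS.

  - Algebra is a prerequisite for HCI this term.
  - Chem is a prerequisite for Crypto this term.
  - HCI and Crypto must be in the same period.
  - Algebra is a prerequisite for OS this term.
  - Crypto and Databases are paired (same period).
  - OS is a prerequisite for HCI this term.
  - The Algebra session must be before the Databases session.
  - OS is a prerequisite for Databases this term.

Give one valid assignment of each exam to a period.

Chem=period 1, Algebra=period 1, Crypto=period 3, OS=period 2, Databases=period 3, HCI=period 3

Checking: OS(period 2) before HCI(period 3); Algebra(period 1) before Databases(period 3); Algebra(period 1) before HCI(period 3); Algebra(period 1) before OS(period 2); OS(period 2) before Databases(period 3); Chem(period 1) before Crypto(period 3); HCI = Crypto = period 3; Crypto = Databases = period 3.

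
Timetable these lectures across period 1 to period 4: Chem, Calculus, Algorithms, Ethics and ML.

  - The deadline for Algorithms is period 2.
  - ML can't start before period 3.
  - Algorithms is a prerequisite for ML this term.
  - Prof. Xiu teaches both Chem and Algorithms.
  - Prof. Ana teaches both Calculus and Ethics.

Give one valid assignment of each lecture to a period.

Ethics=period 2; Algorithms=period 1; ML=period 3; Calculus=period 1; Chem=period 2

Checking: Algorithms(period 1) before ML(period 3); Calculus(period 1) != Ethics(period 2); Chem(period 2) != Algorithms(period 1); Algorithms=period 1 in [period 1,period 2]; ML=period 3 in [period 3,period 4].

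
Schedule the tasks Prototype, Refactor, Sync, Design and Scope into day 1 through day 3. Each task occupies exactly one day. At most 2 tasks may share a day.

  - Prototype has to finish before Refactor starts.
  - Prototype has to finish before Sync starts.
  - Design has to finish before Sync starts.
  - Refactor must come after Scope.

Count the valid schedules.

Splitting on Prototype: it can be day 1 (5), day 2 (3). Listing each branch's schedules as (Refactor, Sync, Design, Scope) by day number:
Prototype=day 1: (2,3,2,1) (3,2,1,2) (3,3,1,2) (3,3,2,1) (3,3,2,2) — 5.
Prototype=day 2: (3,3,1,1) (3,3,1,2) (3,3,2,1) — 3.
Summing: 5 + 3 = 8.

8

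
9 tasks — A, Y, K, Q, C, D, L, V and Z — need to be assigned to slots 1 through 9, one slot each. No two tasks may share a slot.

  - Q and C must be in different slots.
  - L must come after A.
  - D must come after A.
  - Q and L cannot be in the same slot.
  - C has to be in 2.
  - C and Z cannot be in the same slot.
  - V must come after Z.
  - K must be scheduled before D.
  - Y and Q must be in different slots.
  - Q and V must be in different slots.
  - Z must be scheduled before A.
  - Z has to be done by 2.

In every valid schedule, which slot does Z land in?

1

Z's window is 1–2.
C is fixed at 2, and Z can't share a slot with C.
So Z must be 1.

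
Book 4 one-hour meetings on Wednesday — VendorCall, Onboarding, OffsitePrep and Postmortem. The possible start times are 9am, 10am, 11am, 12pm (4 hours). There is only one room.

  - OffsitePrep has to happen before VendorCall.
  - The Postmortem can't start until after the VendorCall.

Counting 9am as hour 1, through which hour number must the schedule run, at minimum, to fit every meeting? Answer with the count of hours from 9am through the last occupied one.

4

The precedence chain requires at least 3 distinct hours.
With at most 1 per hour and 4 meetings, at least 4 hours are needed.
4 works (last occupied hour: 12pm): for example Postmortem -> 11am, OffsitePrep -> 9am, Onboarding -> 12pm, VendorCall -> 10am.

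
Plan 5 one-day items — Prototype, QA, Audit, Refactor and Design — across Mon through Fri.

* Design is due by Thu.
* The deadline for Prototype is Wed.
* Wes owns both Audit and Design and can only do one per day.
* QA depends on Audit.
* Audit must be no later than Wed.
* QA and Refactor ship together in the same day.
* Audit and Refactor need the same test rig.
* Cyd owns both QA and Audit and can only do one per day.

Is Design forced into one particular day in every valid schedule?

Design can be Mon (e.g. Audit -> Tue, Design -> Mon, Refactor -> Wed, Prototype -> Mon, QA -> Wed) or Tue (e.g. Prototype -> Mon; Refactor -> Tue; Audit -> Mon; QA -> Tue; Design -> Tue).

No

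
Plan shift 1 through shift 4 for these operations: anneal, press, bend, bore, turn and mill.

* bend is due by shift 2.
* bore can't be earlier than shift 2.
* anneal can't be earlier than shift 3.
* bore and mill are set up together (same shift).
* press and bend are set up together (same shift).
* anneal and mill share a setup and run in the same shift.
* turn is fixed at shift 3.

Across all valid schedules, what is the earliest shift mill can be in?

shift 3

Mill must be in the same shift as anneal, which can't be before shift 3, so mill is at least shift 3.
mill at shift 3 is achievable: anneal in shift 3; mill in shift 3; turn in shift 3; bend in shift 1; press in shift 1; bore in shift 3.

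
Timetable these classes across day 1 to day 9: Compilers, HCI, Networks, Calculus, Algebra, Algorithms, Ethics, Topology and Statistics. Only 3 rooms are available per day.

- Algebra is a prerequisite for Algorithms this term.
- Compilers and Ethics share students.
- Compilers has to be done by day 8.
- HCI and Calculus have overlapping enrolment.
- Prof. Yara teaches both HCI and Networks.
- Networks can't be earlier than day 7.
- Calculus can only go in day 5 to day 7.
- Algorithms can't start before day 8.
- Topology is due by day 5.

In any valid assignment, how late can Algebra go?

Downstream work caps Algebra at day 8.
Algebra at day 8 is achievable: Topology=day 1; Compilers=day 1; Statistics=day 2; Ethics=day 2; Calculus=day 5; Networks=day 7; Algebra=day 8; Algorithms=day 9; HCI=day 1.

day 8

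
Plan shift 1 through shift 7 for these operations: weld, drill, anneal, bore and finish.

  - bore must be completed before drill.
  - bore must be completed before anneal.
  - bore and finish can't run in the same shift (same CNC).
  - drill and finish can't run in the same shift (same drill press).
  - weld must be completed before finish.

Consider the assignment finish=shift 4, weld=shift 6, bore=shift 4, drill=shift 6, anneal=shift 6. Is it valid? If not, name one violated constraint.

No — it violates: bore and finish can't run in the same shift (same CNC)

bore and finish can't run in the same shift (same CNC) — violated.
weld must be completed before finish — violated.
drill and finish can't run in the same shift (same drill press) — holds.
bore must be completed before drill — holds.
bore must be completed before anneal — holds.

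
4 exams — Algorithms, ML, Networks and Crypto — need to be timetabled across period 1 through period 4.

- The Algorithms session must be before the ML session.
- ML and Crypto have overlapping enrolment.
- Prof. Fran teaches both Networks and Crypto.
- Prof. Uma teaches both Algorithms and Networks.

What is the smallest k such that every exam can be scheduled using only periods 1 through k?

The precedence chain requires at least 2 distinct periods.
2 works (last occupied period: period 2): for example Algorithms -> period 1, Crypto -> period 1, Networks -> period 2, ML -> period 2.

2 periods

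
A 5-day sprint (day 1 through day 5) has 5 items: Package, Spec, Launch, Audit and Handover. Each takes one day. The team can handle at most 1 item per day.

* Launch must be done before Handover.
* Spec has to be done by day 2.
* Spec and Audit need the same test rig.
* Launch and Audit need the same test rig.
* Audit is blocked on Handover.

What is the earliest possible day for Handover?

day 3

Precedence pushes Handover to at least day 2; downstream work caps Handover at day 4.
Handover at day 3 is achievable: Handover -> day 3, Audit -> day 4, Spec -> day 1, Package -> day 5, Launch -> day 2.
Nothing earlier works — the conflict and capacity constraints rule out every day before day 3.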